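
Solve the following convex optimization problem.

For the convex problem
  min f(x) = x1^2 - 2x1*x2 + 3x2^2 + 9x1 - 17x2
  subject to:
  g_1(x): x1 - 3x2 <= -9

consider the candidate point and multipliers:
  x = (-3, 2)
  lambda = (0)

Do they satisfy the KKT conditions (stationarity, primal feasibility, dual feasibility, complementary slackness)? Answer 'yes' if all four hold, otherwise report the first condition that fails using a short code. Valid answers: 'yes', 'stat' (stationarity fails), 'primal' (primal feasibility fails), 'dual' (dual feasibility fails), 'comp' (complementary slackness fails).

Gradient of f: grad f(x) = Q x + c = (-1, 1)
Constraint values g_i(x) = a_i^T x - b_i:
  g_1((-3, 2)) = 0
Stationarity residual: grad f(x) + sum_i lambda_i a_i = (-1, 1)
  -> stationarity FAILS
Primal feasibility (all g_i <= 0): OK
Dual feasibility (all lambda_i >= 0): OK
Complementary slackness (lambda_i * g_i(x) = 0 for all i): OK

Verdict: the first failing condition is stationarity -> stat.

stat


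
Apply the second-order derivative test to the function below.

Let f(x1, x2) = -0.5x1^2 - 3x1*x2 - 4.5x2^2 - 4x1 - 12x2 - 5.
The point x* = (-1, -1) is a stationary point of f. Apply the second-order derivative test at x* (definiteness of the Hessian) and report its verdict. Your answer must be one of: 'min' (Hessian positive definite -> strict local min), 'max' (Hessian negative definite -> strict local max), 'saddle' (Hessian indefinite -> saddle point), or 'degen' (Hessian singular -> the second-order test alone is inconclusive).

Compute the Hessian H = grad^2 f:
  H = [[-1, -3], [-3, -9]]
Verify stationarity: grad f(x*) = H x* + g = (0, 0).
Eigenvalues of H: -10, 0.
H has a zero eigenvalue (singular; negative semidefinite but not definite), so H is neither positive definite, negative definite, nor indefinite. The second-order test alone is inconclusive -> degen.
(Indeed, f is constant along the null direction of H through x*, so x* is not a strict local extremum.)

degen


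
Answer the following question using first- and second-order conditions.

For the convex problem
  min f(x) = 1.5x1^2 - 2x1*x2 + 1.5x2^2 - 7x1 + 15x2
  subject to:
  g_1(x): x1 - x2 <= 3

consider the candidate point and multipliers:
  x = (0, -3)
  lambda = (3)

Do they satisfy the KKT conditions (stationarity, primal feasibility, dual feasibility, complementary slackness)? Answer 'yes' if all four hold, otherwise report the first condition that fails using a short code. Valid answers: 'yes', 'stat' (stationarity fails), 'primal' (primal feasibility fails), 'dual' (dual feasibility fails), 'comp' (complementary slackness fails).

Gradient of f: grad f(x) = Q x + c = (-1, 6)
Constraint values g_i(x) = a_i^T x - b_i:
  g_1((0, -3)) = 0
Stationarity residual: grad f(x) + sum_i lambda_i a_i = (2, 3)
  -> stationarity FAILS
Primal feasibility (all g_i <= 0): OK
Dual feasibility (all lambda_i >= 0): OK
Complementary slackness (lambda_i * g_i(x) = 0 for all i): OK

Verdict: the first failing condition is stationarity -> stat.

stat


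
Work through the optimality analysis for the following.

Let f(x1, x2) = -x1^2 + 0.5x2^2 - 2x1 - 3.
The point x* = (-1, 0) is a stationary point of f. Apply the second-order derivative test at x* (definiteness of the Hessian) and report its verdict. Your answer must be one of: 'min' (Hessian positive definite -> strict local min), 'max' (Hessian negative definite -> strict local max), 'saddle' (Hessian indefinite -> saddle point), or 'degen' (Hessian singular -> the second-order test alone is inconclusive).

Compute the Hessian H = grad^2 f:
  H = [[-2, 0], [0, 1]]
Verify stationarity: grad f(x*) = H x* + g = (0, 0).
Eigenvalues of H: -2, 1.
Eigenvalues have mixed signs, so H is indefinite -> x* is a saddle point.

saddle


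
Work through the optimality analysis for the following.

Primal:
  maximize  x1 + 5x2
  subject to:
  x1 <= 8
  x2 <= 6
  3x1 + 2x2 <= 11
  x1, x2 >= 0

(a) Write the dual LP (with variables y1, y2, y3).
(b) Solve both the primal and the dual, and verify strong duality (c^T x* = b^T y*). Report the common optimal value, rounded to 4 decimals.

The standard primal-dual pair for 'max c^T x s.t. A x <= b, x >= 0' is:
  Dual:  min b^T y  s.t.  A^T y >= c,  y >= 0.

So the dual LP is:
  minimize  8y1 + 6y2 + 11y3
  subject to:
    y1 + 3y3 >= 1
    y2 + 2y3 >= 5
    y1, y2, y3 >= 0

Solving the primal: x* = (0, 5.5).
  primal value c^T x* = 27.5.
Solving the dual: y* = (0, 0, 2.5).
  dual value b^T y* = 27.5.
Strong duality: c^T x* = b^T y*. Confirmed.

27.5


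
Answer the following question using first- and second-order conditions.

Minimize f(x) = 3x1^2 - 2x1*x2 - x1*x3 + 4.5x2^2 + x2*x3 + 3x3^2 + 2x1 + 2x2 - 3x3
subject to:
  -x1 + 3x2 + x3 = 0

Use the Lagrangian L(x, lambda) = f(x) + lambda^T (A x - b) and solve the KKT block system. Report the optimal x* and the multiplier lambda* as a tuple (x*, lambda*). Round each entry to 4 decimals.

Form the Lagrangian:
  L(x, lambda) = (1/2) x^T Q x + c^T x + lambda^T (A x - b)
Stationarity (grad_x L = 0): Q x + c + A^T lambda = 0.
Primal feasibility: A x = b.

This gives the KKT block system:
  [ Q   A^T ] [ x     ]   [-c ]
  [ A    0  ] [ lambda ] = [ b ]

Solving the linear system:
  x*      = (-0.379, -0.2994, 0.5191)
  lambda* = (-0.1943)
  f(x*)   = -1.457

x* = (-0.379, -0.2994, 0.5191), lambda* = (-0.1943)


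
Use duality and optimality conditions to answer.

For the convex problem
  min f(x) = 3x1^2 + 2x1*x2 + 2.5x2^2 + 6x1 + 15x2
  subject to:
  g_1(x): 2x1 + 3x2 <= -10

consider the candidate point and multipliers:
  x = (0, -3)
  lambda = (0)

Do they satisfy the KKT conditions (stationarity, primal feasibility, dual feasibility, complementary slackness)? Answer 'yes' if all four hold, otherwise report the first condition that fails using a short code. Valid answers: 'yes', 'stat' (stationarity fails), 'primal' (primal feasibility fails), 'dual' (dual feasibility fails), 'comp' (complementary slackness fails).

Gradient of f: grad f(x) = Q x + c = (0, 0)
Constraint values g_i(x) = a_i^T x - b_i:
  g_1((0, -3)) = 1
Stationarity residual: grad f(x) + sum_i lambda_i a_i = (0, 0)
  -> stationarity OK
Primal feasibility (all g_i <= 0): FAILS
Dual feasibility (all lambda_i >= 0): OK
Complementary slackness (lambda_i * g_i(x) = 0 for all i): OK

Verdict: the first failing condition is primal_feasibility -> primal.

primal


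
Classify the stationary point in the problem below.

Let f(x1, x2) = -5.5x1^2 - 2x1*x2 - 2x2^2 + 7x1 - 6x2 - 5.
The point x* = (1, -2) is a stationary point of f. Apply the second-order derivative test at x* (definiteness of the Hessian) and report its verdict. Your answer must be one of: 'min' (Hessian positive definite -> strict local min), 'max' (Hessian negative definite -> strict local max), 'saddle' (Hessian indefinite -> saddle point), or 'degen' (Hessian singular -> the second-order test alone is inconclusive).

Compute the Hessian H = grad^2 f:
  H = [[-11, -2], [-2, -4]]
Verify stationarity: grad f(x*) = H x* + g = (0, 0).
Eigenvalues of H: -11.5311, -3.4689.
Both eigenvalues < 0, so H is negative definite -> x* is a strict local max.

max


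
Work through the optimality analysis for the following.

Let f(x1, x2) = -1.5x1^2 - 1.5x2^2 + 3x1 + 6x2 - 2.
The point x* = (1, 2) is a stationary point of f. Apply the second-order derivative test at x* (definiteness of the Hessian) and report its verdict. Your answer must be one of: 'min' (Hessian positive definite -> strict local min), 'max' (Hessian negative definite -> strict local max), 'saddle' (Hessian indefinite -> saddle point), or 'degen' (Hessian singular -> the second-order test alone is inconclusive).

Compute the Hessian H = grad^2 f:
  H = [[-3, 0], [0, -3]]
Verify stationarity: grad f(x*) = H x* + g = (0, 0).
Eigenvalues of H: -3, -3.
Both eigenvalues < 0, so H is negative definite -> x* is a strict local max.

max


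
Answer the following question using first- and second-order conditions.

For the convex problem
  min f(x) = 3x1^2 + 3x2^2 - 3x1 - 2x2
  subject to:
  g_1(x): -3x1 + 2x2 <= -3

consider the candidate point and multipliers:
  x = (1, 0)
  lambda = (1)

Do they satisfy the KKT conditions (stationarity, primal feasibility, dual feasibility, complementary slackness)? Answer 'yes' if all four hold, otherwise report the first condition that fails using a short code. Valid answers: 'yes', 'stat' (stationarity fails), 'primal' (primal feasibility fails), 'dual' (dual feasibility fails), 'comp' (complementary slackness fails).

Gradient of f: grad f(x) = Q x + c = (3, -2)
Constraint values g_i(x) = a_i^T x - b_i:
  g_1((1, 0)) = 0
Stationarity residual: grad f(x) + sum_i lambda_i a_i = (0, 0)
  -> stationarity OK
Primal feasibility (all g_i <= 0): OK
Dual feasibility (all lambda_i >= 0): OK
Complementary slackness (lambda_i * g_i(x) = 0 for all i): OK

Verdict: yes, KKT holds.

yes


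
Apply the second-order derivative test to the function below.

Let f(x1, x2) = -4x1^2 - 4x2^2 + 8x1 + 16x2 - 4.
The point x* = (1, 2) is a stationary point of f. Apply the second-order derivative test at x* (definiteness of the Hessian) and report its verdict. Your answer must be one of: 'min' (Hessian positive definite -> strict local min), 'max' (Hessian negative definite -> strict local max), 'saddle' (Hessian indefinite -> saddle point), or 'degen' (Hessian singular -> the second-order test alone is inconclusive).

Compute the Hessian H = grad^2 f:
  H = [[-8, 0], [0, -8]]
Verify stationarity: grad f(x*) = H x* + g = (0, 0).
Eigenvalues of H: -8, -8.
Both eigenvalues < 0, so H is negative definite -> x* is a strict local max.

max


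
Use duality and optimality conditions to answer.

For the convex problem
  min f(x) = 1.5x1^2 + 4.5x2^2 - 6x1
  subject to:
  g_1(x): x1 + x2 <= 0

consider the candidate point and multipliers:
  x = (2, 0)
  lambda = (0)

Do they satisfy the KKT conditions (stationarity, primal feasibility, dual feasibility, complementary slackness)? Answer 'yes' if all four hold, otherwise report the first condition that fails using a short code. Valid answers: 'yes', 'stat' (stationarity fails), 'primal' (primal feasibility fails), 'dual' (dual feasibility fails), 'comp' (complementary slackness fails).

Gradient of f: grad f(x) = Q x + c = (0, 0)
Constraint values g_i(x) = a_i^T x - b_i:
  g_1((2, 0)) = 2
Stationarity residual: grad f(x) + sum_i lambda_i a_i = (0, 0)
  -> stationarity OK
Primal feasibility (all g_i <= 0): FAILS
Dual feasibility (all lambda_i >= 0): OK
Complementary slackness (lambda_i * g_i(x) = 0 for all i): OK

Verdict: the first failing condition is primal_feasibility -> primal.

primal


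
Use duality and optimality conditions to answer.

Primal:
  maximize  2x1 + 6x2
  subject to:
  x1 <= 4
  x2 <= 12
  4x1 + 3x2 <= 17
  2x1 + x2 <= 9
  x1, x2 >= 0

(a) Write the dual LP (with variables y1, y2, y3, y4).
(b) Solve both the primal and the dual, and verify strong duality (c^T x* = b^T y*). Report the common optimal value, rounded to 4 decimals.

The standard primal-dual pair for 'max c^T x s.t. A x <= b, x >= 0' is:
  Dual:  min b^T y  s.t.  A^T y >= c,  y >= 0.

So the dual LP is:
  minimize  4y1 + 12y2 + 17y3 + 9y4
  subject to:
    y1 + 4y3 + 2y4 >= 2
    y2 + 3y3 + y4 >= 6
    y1, y2, y3, y4 >= 0

Solving the primal: x* = (0, 5.6667).
  primal value c^T x* = 34.
Solving the dual: y* = (0, 0, 2, 0).
  dual value b^T y* = 34.
Strong duality: c^T x* = b^T y*. Confirmed.

34


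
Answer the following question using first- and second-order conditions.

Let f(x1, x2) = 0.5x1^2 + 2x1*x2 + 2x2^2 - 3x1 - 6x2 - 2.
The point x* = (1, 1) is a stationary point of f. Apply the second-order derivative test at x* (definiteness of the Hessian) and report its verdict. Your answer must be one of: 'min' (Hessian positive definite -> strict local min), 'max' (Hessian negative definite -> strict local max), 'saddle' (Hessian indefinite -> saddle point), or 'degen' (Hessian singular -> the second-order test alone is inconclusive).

Compute the Hessian H = grad^2 f:
  H = [[1, 2], [2, 4]]
Verify stationarity: grad f(x*) = H x* + g = (0, 0).
Eigenvalues of H: 0, 5.
H has a zero eigenvalue (singular; positive semidefinite but not definite), so H is neither positive definite, negative definite, nor indefinite. The second-order test alone is inconclusive -> degen.
(Indeed, f is constant along the null direction of H through x*, so x* is not a strict local extremum.)

degen


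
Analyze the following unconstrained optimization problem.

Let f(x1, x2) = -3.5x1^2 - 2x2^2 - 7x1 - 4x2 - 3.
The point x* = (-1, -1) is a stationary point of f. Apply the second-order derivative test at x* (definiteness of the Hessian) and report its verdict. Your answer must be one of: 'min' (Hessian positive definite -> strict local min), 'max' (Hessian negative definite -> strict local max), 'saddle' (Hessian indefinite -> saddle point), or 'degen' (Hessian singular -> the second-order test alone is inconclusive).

Compute the Hessian H = grad^2 f:
  H = [[-7, 0], [0, -4]]
Verify stationarity: grad f(x*) = H x* + g = (0, 0).
Eigenvalues of H: -7, -4.
Both eigenvalues < 0, so H is negative definite -> x* is a strict local max.

max


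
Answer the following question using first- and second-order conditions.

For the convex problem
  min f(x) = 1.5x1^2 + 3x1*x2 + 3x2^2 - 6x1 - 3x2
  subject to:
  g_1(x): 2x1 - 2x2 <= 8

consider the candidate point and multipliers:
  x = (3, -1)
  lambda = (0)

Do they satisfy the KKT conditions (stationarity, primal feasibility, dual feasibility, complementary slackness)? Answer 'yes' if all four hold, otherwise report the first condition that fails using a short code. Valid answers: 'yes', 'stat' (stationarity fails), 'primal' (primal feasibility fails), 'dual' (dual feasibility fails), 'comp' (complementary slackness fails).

Gradient of f: grad f(x) = Q x + c = (0, 0)
Constraint values g_i(x) = a_i^T x - b_i:
  g_1((3, -1)) = 0
Stationarity residual: grad f(x) + sum_i lambda_i a_i = (0, 0)
  -> stationarity OK
Primal feasibility (all g_i <= 0): OK
Dual feasibility (all lambda_i >= 0): OK
Complementary slackness (lambda_i * g_i(x) = 0 for all i): OK

Verdict: yes, KKT holds.

yes


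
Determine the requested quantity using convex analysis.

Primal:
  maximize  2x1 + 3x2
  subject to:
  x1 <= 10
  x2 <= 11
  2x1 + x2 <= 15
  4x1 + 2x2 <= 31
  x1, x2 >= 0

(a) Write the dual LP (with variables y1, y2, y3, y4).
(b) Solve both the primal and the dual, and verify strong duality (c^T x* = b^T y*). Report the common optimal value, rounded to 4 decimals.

The standard primal-dual pair for 'max c^T x s.t. A x <= b, x >= 0' is:
  Dual:  min b^T y  s.t.  A^T y >= c,  y >= 0.

So the dual LP is:
  minimize  10y1 + 11y2 + 15y3 + 31y4
  subject to:
    y1 + 2y3 + 4y4 >= 2
    y2 + y3 + 2y4 >= 3
    y1, y2, y3, y4 >= 0

Solving the primal: x* = (2, 11).
  primal value c^T x* = 37.
Solving the dual: y* = (0, 2, 1, 0).
  dual value b^T y* = 37.
Strong duality: c^T x* = b^T y*. Confirmed.

37


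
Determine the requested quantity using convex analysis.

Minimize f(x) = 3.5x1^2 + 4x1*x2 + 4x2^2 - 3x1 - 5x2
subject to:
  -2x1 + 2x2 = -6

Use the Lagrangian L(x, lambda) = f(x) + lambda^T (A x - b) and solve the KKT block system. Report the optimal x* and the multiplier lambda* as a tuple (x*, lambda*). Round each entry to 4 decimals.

Form the Lagrangian:
  L(x, lambda) = (1/2) x^T Q x + c^T x + lambda^T (A x - b)
Stationarity (grad_x L = 0): Q x + c + A^T lambda = 0.
Primal feasibility: A x = b.

This gives the KKT block system:
  [ Q   A^T ] [ x     ]   [-c ]
  [ A    0  ] [ lambda ] = [ b ]

Solving the linear system:
  x*      = (1.913, -1.087)
  lambda* = (3.0217)
  f(x*)   = 8.913

x* = (1.913, -1.087), lambda* = (3.0217)


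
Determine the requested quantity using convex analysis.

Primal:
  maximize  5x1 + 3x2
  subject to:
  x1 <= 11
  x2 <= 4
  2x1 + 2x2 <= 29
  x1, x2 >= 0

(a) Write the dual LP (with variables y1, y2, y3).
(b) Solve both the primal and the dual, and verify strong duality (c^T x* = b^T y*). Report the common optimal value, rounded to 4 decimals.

The standard primal-dual pair for 'max c^T x s.t. A x <= b, x >= 0' is:
  Dual:  min b^T y  s.t.  A^T y >= c,  y >= 0.

So the dual LP is:
  minimize  11y1 + 4y2 + 29y3
  subject to:
    y1 + 2y3 >= 5
    y2 + 2y3 >= 3
    y1, y2, y3 >= 0

Solving the primal: x* = (11, 3.5).
  primal value c^T x* = 65.5.
Solving the dual: y* = (2, 0, 1.5).
  dual value b^T y* = 65.5.
Strong duality: c^T x* = b^T y*. Confirmed.

65.5


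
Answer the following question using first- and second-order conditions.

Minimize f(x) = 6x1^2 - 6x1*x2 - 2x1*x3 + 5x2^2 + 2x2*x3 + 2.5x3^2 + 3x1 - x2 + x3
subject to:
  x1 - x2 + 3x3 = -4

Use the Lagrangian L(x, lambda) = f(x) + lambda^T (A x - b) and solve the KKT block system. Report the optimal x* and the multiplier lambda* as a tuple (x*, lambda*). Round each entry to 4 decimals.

Form the Lagrangian:
  L(x, lambda) = (1/2) x^T Q x + c^T x + lambda^T (A x - b)
Stationarity (grad_x L = 0): Q x + c + A^T lambda = 0.
Primal feasibility: A x = b.

This gives the KKT block system:
  [ Q   A^T ] [ x     ]   [-c ]
  [ A    0  ] [ lambda ] = [ b ]

Solving the linear system:
  x*      = (-0.4471, 0.1706, -1.1274)
  lambda* = (1.1339)
  f(x*)   = 0.9482

x* = (-0.4471, 0.1706, -1.1274), lambda* = (1.1339)


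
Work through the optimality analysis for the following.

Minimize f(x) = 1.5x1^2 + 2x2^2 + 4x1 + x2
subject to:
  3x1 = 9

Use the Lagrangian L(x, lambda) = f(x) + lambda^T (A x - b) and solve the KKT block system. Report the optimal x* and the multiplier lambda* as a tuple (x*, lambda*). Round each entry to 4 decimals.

Form the Lagrangian:
  L(x, lambda) = (1/2) x^T Q x + c^T x + lambda^T (A x - b)
Stationarity (grad_x L = 0): Q x + c + A^T lambda = 0.
Primal feasibility: A x = b.

This gives the KKT block system:
  [ Q   A^T ] [ x     ]   [-c ]
  [ A    0  ] [ lambda ] = [ b ]

Solving the linear system:
  x*      = (3, -0.25)
  lambda* = (-4.3333)
  f(x*)   = 25.375

x* = (3, -0.25), lambda* = (-4.3333)


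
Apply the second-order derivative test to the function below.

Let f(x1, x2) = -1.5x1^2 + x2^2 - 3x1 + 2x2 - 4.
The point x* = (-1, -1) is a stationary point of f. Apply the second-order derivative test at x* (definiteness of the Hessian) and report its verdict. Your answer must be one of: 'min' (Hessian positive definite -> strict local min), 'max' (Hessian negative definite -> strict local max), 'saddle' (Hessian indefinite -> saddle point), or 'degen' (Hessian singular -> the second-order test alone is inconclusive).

Compute the Hessian H = grad^2 f:
  H = [[-3, 0], [0, 2]]
Verify stationarity: grad f(x*) = H x* + g = (0, 0).
Eigenvalues of H: -3, 2.
Eigenvalues have mixed signs, so H is indefinite -> x* is a saddle point.

saddle


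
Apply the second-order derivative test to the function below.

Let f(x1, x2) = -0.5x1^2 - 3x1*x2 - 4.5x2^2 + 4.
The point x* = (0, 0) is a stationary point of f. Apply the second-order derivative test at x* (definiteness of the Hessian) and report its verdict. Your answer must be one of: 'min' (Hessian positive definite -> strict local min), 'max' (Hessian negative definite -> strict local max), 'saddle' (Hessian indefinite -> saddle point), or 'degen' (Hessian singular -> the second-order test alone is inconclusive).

Compute the Hessian H = grad^2 f:
  H = [[-1, -3], [-3, -9]]
Verify stationarity: grad f(x*) = H x* + g = (0, 0).
Eigenvalues of H: -10, 0.
H has a zero eigenvalue (singular; negative semidefinite but not definite), so H is neither positive definite, negative definite, nor indefinite. The second-order test alone is inconclusive -> degen.
(Indeed, f is constant along the null direction of H through x*, so x* is not a strict local extremum.)

degen


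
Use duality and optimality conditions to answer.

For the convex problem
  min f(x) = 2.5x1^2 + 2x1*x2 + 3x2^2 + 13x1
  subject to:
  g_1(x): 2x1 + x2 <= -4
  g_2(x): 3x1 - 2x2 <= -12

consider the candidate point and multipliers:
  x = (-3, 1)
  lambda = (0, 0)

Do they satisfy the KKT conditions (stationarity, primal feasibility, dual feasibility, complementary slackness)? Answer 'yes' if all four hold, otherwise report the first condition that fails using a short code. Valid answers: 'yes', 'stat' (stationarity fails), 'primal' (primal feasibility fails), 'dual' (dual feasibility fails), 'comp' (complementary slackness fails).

Gradient of f: grad f(x) = Q x + c = (0, 0)
Constraint values g_i(x) = a_i^T x - b_i:
  g_1((-3, 1)) = -1
  g_2((-3, 1)) = 1
Stationarity residual: grad f(x) + sum_i lambda_i a_i = (0, 0)
  -> stationarity OK
Primal feasibility (all g_i <= 0): FAILS
Dual feasibility (all lambda_i >= 0): OK
Complementary slackness (lambda_i * g_i(x) = 0 for all i): OK

Verdict: the first failing condition is primal_feasibility -> primal.

primal


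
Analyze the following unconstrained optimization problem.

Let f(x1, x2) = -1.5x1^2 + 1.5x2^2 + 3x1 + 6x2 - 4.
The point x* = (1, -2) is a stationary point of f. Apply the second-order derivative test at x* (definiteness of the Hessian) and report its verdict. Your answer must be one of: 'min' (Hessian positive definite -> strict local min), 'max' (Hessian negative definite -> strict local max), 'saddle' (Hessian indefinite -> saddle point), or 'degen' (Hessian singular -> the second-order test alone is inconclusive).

Compute the Hessian H = grad^2 f:
  H = [[-3, 0], [0, 3]]
Verify stationarity: grad f(x*) = H x* + g = (0, 0).
Eigenvalues of H: -3, 3.
Eigenvalues have mixed signs, so H is indefinite -> x* is a saddle point.

saddle


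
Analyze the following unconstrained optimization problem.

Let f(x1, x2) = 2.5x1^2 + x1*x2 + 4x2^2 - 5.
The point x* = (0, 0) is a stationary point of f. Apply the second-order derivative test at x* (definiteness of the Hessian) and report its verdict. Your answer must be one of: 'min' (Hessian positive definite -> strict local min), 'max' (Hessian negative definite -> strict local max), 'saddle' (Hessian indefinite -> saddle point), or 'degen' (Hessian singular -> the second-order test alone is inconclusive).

Compute the Hessian H = grad^2 f:
  H = [[5, 1], [1, 8]]
Verify stationarity: grad f(x*) = H x* + g = (0, 0).
Eigenvalues of H: 4.6972, 8.3028.
Both eigenvalues > 0, so H is positive definite -> x* is a strict local min.

min


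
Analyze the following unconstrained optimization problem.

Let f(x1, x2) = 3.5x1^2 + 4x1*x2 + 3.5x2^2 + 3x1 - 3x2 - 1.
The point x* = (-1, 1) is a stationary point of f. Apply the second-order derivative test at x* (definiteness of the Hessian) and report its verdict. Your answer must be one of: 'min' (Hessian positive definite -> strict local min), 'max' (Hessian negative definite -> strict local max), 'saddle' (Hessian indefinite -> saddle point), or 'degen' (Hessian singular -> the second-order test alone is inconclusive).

Compute the Hessian H = grad^2 f:
  H = [[7, 4], [4, 7]]
Verify stationarity: grad f(x*) = H x* + g = (0, 0).
Eigenvalues of H: 3, 11.
Both eigenvalues > 0, so H is positive definite -> x* is a strict local min.

min


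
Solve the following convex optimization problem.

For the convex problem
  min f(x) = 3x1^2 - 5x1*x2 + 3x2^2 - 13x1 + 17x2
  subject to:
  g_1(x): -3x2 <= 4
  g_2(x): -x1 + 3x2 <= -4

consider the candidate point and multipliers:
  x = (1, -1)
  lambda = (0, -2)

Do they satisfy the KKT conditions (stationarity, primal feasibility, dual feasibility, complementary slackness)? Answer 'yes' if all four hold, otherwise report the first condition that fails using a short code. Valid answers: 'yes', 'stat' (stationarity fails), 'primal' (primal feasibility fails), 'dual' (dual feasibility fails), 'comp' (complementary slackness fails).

Gradient of f: grad f(x) = Q x + c = (-2, 6)
Constraint values g_i(x) = a_i^T x - b_i:
  g_1((1, -1)) = -1
  g_2((1, -1)) = 0
Stationarity residual: grad f(x) + sum_i lambda_i a_i = (0, 0)
  -> stationarity OK
Primal feasibility (all g_i <= 0): OK
Dual feasibility (all lambda_i >= 0): FAILS
Complementary slackness (lambda_i * g_i(x) = 0 for all i): OK

Verdict: the first failing condition is dual_feasibility -> dual.

dual


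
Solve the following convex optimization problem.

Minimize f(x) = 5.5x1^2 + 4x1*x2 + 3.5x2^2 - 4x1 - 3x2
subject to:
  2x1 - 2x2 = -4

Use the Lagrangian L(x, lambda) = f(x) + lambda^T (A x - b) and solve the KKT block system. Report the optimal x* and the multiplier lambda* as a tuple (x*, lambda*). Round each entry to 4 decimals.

Form the Lagrangian:
  L(x, lambda) = (1/2) x^T Q x + c^T x + lambda^T (A x - b)
Stationarity (grad_x L = 0): Q x + c + A^T lambda = 0.
Primal feasibility: A x = b.

This gives the KKT block system:
  [ Q   A^T ] [ x     ]   [-c ]
  [ A    0  ] [ lambda ] = [ b ]

Solving the linear system:
  x*      = (-0.5769, 1.4231)
  lambda* = (2.3269)
  f(x*)   = 3.6731

x* = (-0.5769, 1.4231), lambda* = (2.3269)


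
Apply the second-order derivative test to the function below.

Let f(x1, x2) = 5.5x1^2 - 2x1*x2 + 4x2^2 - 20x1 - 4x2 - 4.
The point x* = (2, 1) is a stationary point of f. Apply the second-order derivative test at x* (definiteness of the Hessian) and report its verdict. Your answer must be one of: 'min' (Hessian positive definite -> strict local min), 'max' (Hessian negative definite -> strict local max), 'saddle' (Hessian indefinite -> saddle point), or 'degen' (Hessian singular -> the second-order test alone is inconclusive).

Compute the Hessian H = grad^2 f:
  H = [[11, -2], [-2, 8]]
Verify stationarity: grad f(x*) = H x* + g = (0, 0).
Eigenvalues of H: 7, 12.
Both eigenvalues > 0, so H is positive definite -> x* is a strict local min.

min


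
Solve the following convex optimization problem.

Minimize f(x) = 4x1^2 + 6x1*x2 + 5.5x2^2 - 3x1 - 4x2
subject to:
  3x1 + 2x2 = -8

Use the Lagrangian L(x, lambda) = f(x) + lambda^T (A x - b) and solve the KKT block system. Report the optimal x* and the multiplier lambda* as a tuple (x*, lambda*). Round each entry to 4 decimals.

Form the Lagrangian:
  L(x, lambda) = (1/2) x^T Q x + c^T x + lambda^T (A x - b)
Stationarity (grad_x L = 0): Q x + c + A^T lambda = 0.
Primal feasibility: A x = b.

This gives the KKT block system:
  [ Q   A^T ] [ x     ]   [-c ]
  [ A    0  ] [ lambda ] = [ b ]

Solving the linear system:
  x*      = (-3.0508, 0.5763)
  lambda* = (7.9831)
  f(x*)   = 35.3559

x* = (-3.0508, 0.5763), lambda* = (7.9831)


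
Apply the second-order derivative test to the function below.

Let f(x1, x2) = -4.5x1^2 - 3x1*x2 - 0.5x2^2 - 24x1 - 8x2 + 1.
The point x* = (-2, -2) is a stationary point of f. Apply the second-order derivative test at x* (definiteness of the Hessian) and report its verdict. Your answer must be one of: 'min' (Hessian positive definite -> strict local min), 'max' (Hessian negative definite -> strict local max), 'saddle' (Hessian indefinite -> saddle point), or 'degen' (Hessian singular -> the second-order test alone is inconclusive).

Compute the Hessian H = grad^2 f:
  H = [[-9, -3], [-3, -1]]
Verify stationarity: grad f(x*) = H x* + g = (0, 0).
Eigenvalues of H: -10, 0.
H has a zero eigenvalue (singular; negative semidefinite but not definite), so H is neither positive definite, negative definite, nor indefinite. The second-order test alone is inconclusive -> degen.
(Indeed, f is constant along the null direction of H through x*, so x* is not a strict local extremum.)

degen


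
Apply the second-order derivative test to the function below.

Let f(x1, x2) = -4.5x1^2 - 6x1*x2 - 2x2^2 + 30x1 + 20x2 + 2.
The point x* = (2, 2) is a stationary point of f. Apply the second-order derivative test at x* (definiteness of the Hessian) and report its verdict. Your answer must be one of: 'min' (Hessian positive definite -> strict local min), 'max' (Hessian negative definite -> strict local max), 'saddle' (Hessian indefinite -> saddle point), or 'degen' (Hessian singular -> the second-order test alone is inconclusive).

Compute the Hessian H = grad^2 f:
  H = [[-9, -6], [-6, -4]]
Verify stationarity: grad f(x*) = H x* + g = (0, 0).
Eigenvalues of H: -13, 0.
H has a zero eigenvalue (singular; negative semidefinite but not definite), so H is neither positive definite, negative definite, nor indefinite. The second-order test alone is inconclusive -> degen.
(Indeed, f is constant along the null direction of H through x*, so x* is not a strict local extremum.)

degen


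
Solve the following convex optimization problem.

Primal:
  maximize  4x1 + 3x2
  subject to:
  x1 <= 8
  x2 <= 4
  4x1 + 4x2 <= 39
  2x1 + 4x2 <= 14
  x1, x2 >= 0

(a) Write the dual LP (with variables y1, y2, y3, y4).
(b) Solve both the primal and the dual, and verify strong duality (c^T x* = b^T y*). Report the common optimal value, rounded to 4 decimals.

The standard primal-dual pair for 'max c^T x s.t. A x <= b, x >= 0' is:
  Dual:  min b^T y  s.t.  A^T y >= c,  y >= 0.

So the dual LP is:
  minimize  8y1 + 4y2 + 39y3 + 14y4
  subject to:
    y1 + 4y3 + 2y4 >= 4
    y2 + 4y3 + 4y4 >= 3
    y1, y2, y3, y4 >= 0

Solving the primal: x* = (7, 0).
  primal value c^T x* = 28.
Solving the dual: y* = (0, 0, 0, 2).
  dual value b^T y* = 28.
Strong duality: c^T x* = b^T y*. Confirmed.

28


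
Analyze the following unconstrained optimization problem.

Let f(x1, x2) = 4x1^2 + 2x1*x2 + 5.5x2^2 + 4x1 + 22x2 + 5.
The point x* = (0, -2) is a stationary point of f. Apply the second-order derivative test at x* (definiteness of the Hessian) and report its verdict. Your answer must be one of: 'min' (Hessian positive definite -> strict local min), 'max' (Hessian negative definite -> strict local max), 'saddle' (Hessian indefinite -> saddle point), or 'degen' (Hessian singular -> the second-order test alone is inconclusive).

Compute the Hessian H = grad^2 f:
  H = [[8, 2], [2, 11]]
Verify stationarity: grad f(x*) = H x* + g = (0, 0).
Eigenvalues of H: 7, 12.
Both eigenvalues > 0, so H is positive definite -> x* is a strict local min.

min


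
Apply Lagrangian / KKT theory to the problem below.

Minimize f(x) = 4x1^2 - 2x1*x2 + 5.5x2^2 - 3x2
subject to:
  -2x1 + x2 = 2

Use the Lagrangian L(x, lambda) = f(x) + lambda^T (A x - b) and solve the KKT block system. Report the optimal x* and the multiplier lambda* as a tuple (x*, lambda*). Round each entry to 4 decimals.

Form the Lagrangian:
  L(x, lambda) = (1/2) x^T Q x + c^T x + lambda^T (A x - b)
Stationarity (grad_x L = 0): Q x + c + A^T lambda = 0.
Primal feasibility: A x = b.

This gives the KKT block system:
  [ Q   A^T ] [ x     ]   [-c ]
  [ A    0  ] [ lambda ] = [ b ]

Solving the linear system:
  x*      = (-0.7727, 0.4545)
  lambda* = (-3.5455)
  f(x*)   = 2.8636

x* = (-0.7727, 0.4545), lambda* = (-3.5455)


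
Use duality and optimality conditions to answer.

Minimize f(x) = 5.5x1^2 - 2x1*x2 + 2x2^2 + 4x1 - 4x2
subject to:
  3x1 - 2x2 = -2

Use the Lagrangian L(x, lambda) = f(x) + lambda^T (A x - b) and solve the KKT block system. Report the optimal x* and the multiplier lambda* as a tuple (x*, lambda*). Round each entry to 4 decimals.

Form the Lagrangian:
  L(x, lambda) = (1/2) x^T Q x + c^T x + lambda^T (A x - b)
Stationarity (grad_x L = 0): Q x + c + A^T lambda = 0.
Primal feasibility: A x = b.

This gives the KKT block system:
  [ Q   A^T ] [ x     ]   [-c ]
  [ A    0  ] [ lambda ] = [ b ]

Solving the linear system:
  x*      = (-0.1429, 0.7857)
  lambda* = (-0.2857)
  f(x*)   = -2.1429

x* = (-0.1429, 0.7857), lambda* = (-0.2857)


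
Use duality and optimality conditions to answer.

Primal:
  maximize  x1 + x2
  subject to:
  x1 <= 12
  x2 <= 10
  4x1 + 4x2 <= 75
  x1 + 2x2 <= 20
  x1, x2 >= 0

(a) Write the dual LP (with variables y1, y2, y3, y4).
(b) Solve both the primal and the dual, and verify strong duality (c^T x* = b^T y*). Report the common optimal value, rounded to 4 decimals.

The standard primal-dual pair for 'max c^T x s.t. A x <= b, x >= 0' is:
  Dual:  min b^T y  s.t.  A^T y >= c,  y >= 0.

So the dual LP is:
  minimize  12y1 + 10y2 + 75y3 + 20y4
  subject to:
    y1 + 4y3 + y4 >= 1
    y2 + 4y3 + 2y4 >= 1
    y1, y2, y3, y4 >= 0

Solving the primal: x* = (12, 4).
  primal value c^T x* = 16.
Solving the dual: y* = (0.5, 0, 0, 0.5).
  dual value b^T y* = 16.
Strong duality: c^T x* = b^T y*. Confirmed.

16


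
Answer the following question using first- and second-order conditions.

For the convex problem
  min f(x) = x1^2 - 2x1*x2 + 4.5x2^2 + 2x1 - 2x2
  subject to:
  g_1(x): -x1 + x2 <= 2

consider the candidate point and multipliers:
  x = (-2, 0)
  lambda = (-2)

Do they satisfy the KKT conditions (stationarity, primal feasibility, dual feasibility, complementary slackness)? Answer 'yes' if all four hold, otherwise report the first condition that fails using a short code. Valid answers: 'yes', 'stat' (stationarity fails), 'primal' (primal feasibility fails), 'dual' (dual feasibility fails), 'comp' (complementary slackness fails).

Gradient of f: grad f(x) = Q x + c = (-2, 2)
Constraint values g_i(x) = a_i^T x - b_i:
  g_1((-2, 0)) = 0
Stationarity residual: grad f(x) + sum_i lambda_i a_i = (0, 0)
  -> stationarity OK
Primal feasibility (all g_i <= 0): OK
Dual feasibility (all lambda_i >= 0): FAILS
Complementary slackness (lambda_i * g_i(x) = 0 for all i): OK

Verdict: the first failing condition is dual_feasibility -> dual.

dual


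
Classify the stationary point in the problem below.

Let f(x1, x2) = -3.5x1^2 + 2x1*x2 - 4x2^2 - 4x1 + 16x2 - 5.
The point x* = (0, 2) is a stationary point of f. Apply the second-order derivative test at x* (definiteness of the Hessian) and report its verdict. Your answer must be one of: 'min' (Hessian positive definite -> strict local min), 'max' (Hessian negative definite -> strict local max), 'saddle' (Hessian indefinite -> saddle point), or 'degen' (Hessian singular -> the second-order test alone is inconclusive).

Compute the Hessian H = grad^2 f:
  H = [[-7, 2], [2, -8]]
Verify stationarity: grad f(x*) = H x* + g = (0, 0).
Eigenvalues of H: -9.5616, -5.4384.
Both eigenvalues < 0, so H is negative definite -> x* is a strict local max.

max


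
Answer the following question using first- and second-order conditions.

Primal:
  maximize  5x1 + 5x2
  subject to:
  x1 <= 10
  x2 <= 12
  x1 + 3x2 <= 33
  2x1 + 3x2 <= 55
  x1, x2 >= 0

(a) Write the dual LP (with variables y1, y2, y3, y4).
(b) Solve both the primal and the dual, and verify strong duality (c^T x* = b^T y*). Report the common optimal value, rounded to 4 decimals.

The standard primal-dual pair for 'max c^T x s.t. A x <= b, x >= 0' is:
  Dual:  min b^T y  s.t.  A^T y >= c,  y >= 0.

So the dual LP is:
  minimize  10y1 + 12y2 + 33y3 + 55y4
  subject to:
    y1 + y3 + 2y4 >= 5
    y2 + 3y3 + 3y4 >= 5
    y1, y2, y3, y4 >= 0

Solving the primal: x* = (10, 7.6667).
  primal value c^T x* = 88.3333.
Solving the dual: y* = (3.3333, 0, 1.6667, 0).
  dual value b^T y* = 88.3333.
Strong duality: c^T x* = b^T y*. Confirmed.

88.3333


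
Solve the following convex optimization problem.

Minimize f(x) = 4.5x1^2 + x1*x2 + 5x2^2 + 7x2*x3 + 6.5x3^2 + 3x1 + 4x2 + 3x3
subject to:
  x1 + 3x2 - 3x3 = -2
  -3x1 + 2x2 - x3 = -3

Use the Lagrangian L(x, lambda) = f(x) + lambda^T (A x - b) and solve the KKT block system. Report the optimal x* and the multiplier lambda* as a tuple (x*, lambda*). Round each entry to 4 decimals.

Form the Lagrangian:
  L(x, lambda) = (1/2) x^T Q x + c^T x + lambda^T (A x - b)
Stationarity (grad_x L = 0): Q x + c + A^T lambda = 0.
Primal feasibility: A x = b.

This gives the KKT block system:
  [ Q   A^T ] [ x     ]   [-c ]
  [ A    0  ] [ lambda ] = [ b ]

Solving the linear system:
  x*      = (0.4887, -0.7043, 0.1253)
  lambda* = (-0.7598, 1.9781)
  f(x*)   = 1.7199

x* = (0.4887, -0.7043, 0.1253), lambda* = (-0.7598, 1.9781)


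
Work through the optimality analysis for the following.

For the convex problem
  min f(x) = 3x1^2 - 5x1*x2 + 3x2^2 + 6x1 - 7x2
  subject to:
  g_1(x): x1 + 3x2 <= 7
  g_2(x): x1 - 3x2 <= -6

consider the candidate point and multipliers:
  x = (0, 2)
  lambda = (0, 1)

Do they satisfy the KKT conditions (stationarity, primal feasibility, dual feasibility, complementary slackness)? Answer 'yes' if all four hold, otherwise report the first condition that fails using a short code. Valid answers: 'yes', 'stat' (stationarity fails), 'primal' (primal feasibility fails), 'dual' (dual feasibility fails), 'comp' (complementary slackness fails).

Gradient of f: grad f(x) = Q x + c = (-4, 5)
Constraint values g_i(x) = a_i^T x - b_i:
  g_1((0, 2)) = -1
  g_2((0, 2)) = 0
Stationarity residual: grad f(x) + sum_i lambda_i a_i = (-3, 2)
  -> stationarity FAILS
Primal feasibility (all g_i <= 0): OK
Dual feasibility (all lambda_i >= 0): OK
Complementary slackness (lambda_i * g_i(x) = 0 for all i): OK

Verdict: the first failing condition is stationarity -> stat.

stat


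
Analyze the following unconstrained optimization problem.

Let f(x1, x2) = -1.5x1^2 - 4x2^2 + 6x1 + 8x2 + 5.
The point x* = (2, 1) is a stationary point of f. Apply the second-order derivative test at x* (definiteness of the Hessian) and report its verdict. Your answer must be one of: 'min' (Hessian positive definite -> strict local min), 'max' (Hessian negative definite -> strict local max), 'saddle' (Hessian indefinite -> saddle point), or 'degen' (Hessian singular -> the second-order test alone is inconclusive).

Compute the Hessian H = grad^2 f:
  H = [[-3, 0], [0, -8]]
Verify stationarity: grad f(x*) = H x* + g = (0, 0).
Eigenvalues of H: -8, -3.
Both eigenvalues < 0, so H is negative definite -> x* is a strict local max.

max


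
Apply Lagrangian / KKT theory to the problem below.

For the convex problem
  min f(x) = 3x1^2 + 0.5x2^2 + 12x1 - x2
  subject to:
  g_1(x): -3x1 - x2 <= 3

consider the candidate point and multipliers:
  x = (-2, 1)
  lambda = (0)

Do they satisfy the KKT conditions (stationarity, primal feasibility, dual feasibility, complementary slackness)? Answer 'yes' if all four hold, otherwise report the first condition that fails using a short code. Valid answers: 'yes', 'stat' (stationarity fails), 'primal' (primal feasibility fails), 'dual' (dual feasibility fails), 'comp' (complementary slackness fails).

Gradient of f: grad f(x) = Q x + c = (0, 0)
Constraint values g_i(x) = a_i^T x - b_i:
  g_1((-2, 1)) = 2
Stationarity residual: grad f(x) + sum_i lambda_i a_i = (0, 0)
  -> stationarity OK
Primal feasibility (all g_i <= 0): FAILS
Dual feasibility (all lambda_i >= 0): OK
Complementary slackness (lambda_i * g_i(x) = 0 for all i): OK

Verdict: the first failing condition is primal_feasibility -> primal.

primal


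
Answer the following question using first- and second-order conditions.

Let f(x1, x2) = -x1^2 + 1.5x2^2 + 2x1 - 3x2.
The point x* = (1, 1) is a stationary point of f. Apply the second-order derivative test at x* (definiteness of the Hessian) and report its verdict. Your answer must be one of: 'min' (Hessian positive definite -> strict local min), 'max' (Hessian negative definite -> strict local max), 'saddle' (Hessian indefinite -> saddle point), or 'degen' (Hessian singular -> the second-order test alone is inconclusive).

Compute the Hessian H = grad^2 f:
  H = [[-2, 0], [0, 3]]
Verify stationarity: grad f(x*) = H x* + g = (0, 0).
Eigenvalues of H: -2, 3.
Eigenvalues have mixed signs, so H is indefinite -> x* is a saddle point.

saddle


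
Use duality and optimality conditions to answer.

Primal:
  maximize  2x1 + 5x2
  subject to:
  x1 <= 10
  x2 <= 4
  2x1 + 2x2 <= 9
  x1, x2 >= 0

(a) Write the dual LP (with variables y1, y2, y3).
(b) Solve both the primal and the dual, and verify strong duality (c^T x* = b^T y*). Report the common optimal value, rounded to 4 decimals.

The standard primal-dual pair for 'max c^T x s.t. A x <= b, x >= 0' is:
  Dual:  min b^T y  s.t.  A^T y >= c,  y >= 0.

So the dual LP is:
  minimize  10y1 + 4y2 + 9y3
  subject to:
    y1 + 2y3 >= 2
    y2 + 2y3 >= 5
    y1, y2, y3 >= 0

Solving the primal: x* = (0.5, 4).
  primal value c^T x* = 21.
Solving the dual: y* = (0, 3, 1).
  dual value b^T y* = 21.
Strong duality: c^T x* = b^T y*. Confirmed.

21


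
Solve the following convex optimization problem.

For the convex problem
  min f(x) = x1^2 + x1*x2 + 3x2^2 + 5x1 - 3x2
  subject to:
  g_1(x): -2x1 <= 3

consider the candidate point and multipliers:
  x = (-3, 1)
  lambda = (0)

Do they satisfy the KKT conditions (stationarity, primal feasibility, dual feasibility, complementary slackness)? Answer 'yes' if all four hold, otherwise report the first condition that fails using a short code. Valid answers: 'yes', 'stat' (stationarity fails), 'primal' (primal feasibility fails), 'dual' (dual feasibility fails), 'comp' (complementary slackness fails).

Gradient of f: grad f(x) = Q x + c = (0, 0)
Constraint values g_i(x) = a_i^T x - b_i:
  g_1((-3, 1)) = 3
Stationarity residual: grad f(x) + sum_i lambda_i a_i = (0, 0)
  -> stationarity OK
Primal feasibility (all g_i <= 0): FAILS
Dual feasibility (all lambda_i >= 0): OK
Complementary slackness (lambda_i * g_i(x) = 0 for all i): OK

Verdict: the first failing condition is primal_feasibility -> primal.

primal
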